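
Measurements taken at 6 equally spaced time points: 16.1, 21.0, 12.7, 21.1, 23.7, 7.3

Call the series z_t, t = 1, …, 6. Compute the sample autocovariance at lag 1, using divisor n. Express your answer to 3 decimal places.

Mean z̄ = (16.1 + 21.0 + 12.7 + 21.1 + 23.7 + 7.3)/6 = 16.9833
Σ_{t=1}^{5}(z_t−z̄)(z_{t+1}−z̄) = -75.7753
γ_1 = -75.7753 / 6 = -12.629

-12.629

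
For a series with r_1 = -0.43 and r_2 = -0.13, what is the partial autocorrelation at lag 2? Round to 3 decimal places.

φ_{22} = (r_2 − r_1²) / (1 − r_1²)
r_1² = (-0.43)² = 0.1849
Numerator = -0.13 − 0.1849 = -0.3149; denominator = 1 − 0.1849 = 0.8151
φ_{22} = -0.3149 / 0.8151 = -0.386

-0.386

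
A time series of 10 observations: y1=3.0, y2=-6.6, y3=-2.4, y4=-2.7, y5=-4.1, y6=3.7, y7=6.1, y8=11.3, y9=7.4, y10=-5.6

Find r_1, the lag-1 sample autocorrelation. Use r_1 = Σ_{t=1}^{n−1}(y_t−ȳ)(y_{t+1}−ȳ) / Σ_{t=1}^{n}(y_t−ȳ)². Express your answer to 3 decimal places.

Mean ȳ = (3.0 − 6.6 − 2.4 − 2.7 − 4.1 + 3.7 + 6.1 + 11.3 + 7.4 − 5.6)/10 = 1.0100
Numerator Σ_{t=1}^{9}(y_t−ȳ)(y_{t+1}−ȳ) = 118.2529
Denominator Σ(y_t−ȳ)² = 336.9290
r_1 = 118.2529 / 336.9290 = 0.351

0.351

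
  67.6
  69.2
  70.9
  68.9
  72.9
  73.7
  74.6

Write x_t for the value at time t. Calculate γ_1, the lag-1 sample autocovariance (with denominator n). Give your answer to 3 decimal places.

Mean x̄ = (67.6 + 69.2 + 70.9 + 68.9 + 72.9 + 73.7 + 74.6)/7 = 71.1143
Deviations: -3.5143, -1.9143, -0.2143, -2.2143, 1.7857, 2.5857, 3.4857
Σ_{t=1}^{6}(x_t−x̄)(x_{t+1}−x̄) = 17.2884
γ_1 = 17.2884 / 7 = 2.470

2.470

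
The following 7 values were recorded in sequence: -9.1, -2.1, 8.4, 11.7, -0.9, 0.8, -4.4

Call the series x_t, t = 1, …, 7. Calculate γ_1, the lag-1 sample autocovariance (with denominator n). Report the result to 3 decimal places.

10.476

Mean x̄ = (-9.1 − 2.1 + 8.4 + 11.7 − 0.9 + 0.8 − 4.4)/7 = 0.6286
Σ_{t=1}^{6}(x_t−x̄)(x_{t+1}−x̄) = 73.3335
γ_1 = 73.3335 / 7 = 10.476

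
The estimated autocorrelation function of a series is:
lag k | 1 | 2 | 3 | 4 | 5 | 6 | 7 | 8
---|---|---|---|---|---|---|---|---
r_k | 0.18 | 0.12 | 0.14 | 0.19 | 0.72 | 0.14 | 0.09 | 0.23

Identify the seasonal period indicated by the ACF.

5

The largest autocorrelation is r_5 = 0.72; the remaining lags stay at or below 0.23.
The dominant spike at lag 5 indicates a seasonal period of 5.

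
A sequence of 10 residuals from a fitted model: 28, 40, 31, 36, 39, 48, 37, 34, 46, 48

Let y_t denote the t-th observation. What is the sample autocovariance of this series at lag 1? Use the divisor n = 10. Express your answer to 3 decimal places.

2.461

Mean ȳ = (28 + 40 + 31 + 36 + 39 + 48 + 37 + 34 + 46 + 48)/10 = 38.7000
Σ_{t=1}^{9}(y_t−ȳ)(y_{t+1}−ȳ) = 24.6100
γ_1 = 24.6100 / 10 = 2.461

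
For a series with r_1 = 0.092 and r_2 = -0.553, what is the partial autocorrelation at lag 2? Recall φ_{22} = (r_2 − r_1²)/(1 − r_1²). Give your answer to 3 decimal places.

φ_{22} = (r_2 − r_1²) / (1 − r_1²)
r_1² = (0.092)² = 0.008464
Numerator = -0.553 − 0.0085 = -0.5615; denominator = 1 − 0.0085 = 0.9915
φ_{22} = -0.5615 / 0.9915 = -0.566

-0.566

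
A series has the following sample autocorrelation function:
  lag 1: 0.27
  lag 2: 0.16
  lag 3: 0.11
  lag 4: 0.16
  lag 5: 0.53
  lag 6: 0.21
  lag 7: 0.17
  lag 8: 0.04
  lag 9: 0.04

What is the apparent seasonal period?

5

The largest autocorrelation is r_5 = 0.53; the remaining lags stay at or below 0.27. The elevated value at lag 1 (0.27), dropping to 0.16 at lag 2, reflects decaying short-term dependence rather than seasonality.
The dominant spike at lag 5 indicates a seasonal period of 5.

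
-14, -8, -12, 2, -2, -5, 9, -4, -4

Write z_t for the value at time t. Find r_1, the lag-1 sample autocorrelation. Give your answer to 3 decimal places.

Mean z̄ = (-14 − 8 − 12 + 2 − 2 − 5 + 9 − 4 − 4)/9 = -4.2222
Numerator Σ_{t=1}^{8}(z_t−z̄)(z_{t+1}−z̄) = 22.7284
Denominator Σ(z_t−z̄)² = 389.5556
r_1 = 22.7284 / 389.5556 = 0.058

0.058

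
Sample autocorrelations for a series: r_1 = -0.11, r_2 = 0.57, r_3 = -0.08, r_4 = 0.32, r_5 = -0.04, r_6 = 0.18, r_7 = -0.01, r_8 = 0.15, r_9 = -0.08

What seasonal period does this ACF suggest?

The largest autocorrelation is r_2 = 0.57, with weaker echoes at lags 4 (0.32), 6 (0.18) and 8 (0.15); the remaining lags stay at or below -0.01.
The dominant spike at lag 2 indicates a seasonal period of 2.

2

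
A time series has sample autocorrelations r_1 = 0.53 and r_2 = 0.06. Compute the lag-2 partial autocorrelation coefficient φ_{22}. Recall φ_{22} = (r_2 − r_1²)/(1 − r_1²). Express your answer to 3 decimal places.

-0.307

φ_{22} = (r_2 − r_1²) / (1 − r_1²)
r_1² = (0.53)² = 0.2809
Numerator = 0.06 − 0.2809 = -0.2209; denominator = 1 − 0.2809 = 0.7191
φ_{22} = -0.2209 / 0.7191 = -0.307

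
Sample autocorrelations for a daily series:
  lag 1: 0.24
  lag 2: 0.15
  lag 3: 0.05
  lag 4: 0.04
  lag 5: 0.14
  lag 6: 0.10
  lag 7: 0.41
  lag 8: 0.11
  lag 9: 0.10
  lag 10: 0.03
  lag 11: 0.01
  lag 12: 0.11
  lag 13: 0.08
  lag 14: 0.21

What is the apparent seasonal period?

The largest autocorrelation is r_7 = 0.41; the remaining lags stay at or below 0.24. The elevated value at lag 1 (0.24), dropping to 0.15 at lag 2, reflects decaying short-term dependence rather than seasonality.
The dominant spike at lag 7 indicates a seasonal period of 7.

7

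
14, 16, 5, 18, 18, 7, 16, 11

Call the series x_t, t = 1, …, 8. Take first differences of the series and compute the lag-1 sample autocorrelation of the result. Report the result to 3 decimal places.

First differences Δx: 2, -11, 13, 0, -11, 9, -5
Mean of differences = -0.4286
Numerator Σ(Δx_t−Δx̄)(Δx_{t+1}−Δx̄) = -309.1837
Denominator Σ(Δx_t−Δx̄)² = 519.7143
r_1(Δx) = -309.1837 / 519.7143 = -0.595

-0.595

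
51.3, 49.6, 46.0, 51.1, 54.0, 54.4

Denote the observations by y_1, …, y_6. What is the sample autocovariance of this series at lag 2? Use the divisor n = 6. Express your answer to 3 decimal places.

-2.664

Mean ȳ = (51.3 + 49.6 + 46.0 + 51.1 + 54.0 + 54.4)/6 = 51.0667
Deviations: 0.2333, -1.4667, -5.0667, 0.0333, 2.9333, 3.3333
Σ_{t=1}^{4}(y_t−ȳ)(y_{t+2}−ȳ) = -15.9822
γ_2 = -15.9822 / 6 = -2.664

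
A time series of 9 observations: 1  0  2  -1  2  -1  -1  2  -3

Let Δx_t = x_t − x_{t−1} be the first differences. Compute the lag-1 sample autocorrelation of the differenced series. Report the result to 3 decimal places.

First differences Δx: -1, 2, -3, 3, -3, 0, 3, -5
Mean of differences = -0.5000
Numerator Σ(Δx_t−Δx̄)(Δx_{t+1}−Δx̄) = -40.2500
Denominator Σ(Δx_t−Δx̄)² = 64.0000
r_1(Δx) = -40.2500 / 64.0000 = -0.629

-0.629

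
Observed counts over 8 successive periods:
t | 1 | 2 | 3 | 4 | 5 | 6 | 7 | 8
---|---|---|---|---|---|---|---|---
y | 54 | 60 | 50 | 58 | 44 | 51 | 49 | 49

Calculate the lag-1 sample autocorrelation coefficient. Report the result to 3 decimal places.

Mean ȳ = (54 + 60 + 50 + 58 + 44 + 51 + 49 + 49)/8 = 51.8750
Deviations from mean: 2.1250, 8.1250, -1.8750, 6.1250, -7.8750, -0.8750, -2.8750, -2.8750
Σ(y_t−ȳ)(y_{t+1}−ȳ) = (17.2656) + (-15.2344) + (-11.4844) + (-48.2344) + (6.8906) + (2.5156) + (8.2656) = -40.0156
Denominator Σ(y_t−ȳ)² = 190.8750
r_1 = -40.0156 / 190.8750 = -0.210

-0.210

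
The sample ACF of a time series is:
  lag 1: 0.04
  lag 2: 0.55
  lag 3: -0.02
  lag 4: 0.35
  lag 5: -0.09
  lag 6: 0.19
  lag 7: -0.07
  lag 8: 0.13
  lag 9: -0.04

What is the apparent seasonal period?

The largest autocorrelation is r_2 = 0.55, with weaker echoes at lags 4 (0.35) and 6 (0.19); the remaining lags stay at or below 0.13.
The dominant spike at lag 2 indicates a seasonal period of 2.

2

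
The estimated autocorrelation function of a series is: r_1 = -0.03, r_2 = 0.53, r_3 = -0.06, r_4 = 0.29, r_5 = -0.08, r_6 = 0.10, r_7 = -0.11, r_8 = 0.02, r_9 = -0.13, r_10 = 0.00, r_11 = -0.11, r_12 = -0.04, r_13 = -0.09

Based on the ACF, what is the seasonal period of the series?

2

The largest autocorrelation is r_2 = 0.53, with a weaker echo at lag 4 (0.29); the remaining lags stay at or below 0.10.
The dominant spike at lag 2 indicates a seasonal period of 2.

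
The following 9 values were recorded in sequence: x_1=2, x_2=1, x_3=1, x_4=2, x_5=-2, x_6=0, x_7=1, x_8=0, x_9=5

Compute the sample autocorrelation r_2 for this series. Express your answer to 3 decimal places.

Mean x̄ = (2 + 1 + 1 + 2 − 2 + 0 + 1 + 0 + 5)/9 = 1.1111
Σ(x_t−x̄)(x_{t+2}−x̄) = (-0.0988) + (-0.0988) + (0.3457) + (-0.9877) + (0.3457) + (1.2346) + (-0.4321) = 0.3086
Denominator Σ(x_t−x̄)² = 28.8889
r_2 = 0.3086 / 28.8889 = 0.011

0.011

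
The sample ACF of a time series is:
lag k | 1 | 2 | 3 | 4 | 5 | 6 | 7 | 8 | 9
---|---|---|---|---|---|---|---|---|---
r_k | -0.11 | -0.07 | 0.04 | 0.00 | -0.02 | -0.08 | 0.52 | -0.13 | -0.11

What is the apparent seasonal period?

7

The largest autocorrelation is r_7 = 0.52; the remaining lags stay at or below 0.04.
The dominant spike at lag 7 indicates a seasonal period of 7.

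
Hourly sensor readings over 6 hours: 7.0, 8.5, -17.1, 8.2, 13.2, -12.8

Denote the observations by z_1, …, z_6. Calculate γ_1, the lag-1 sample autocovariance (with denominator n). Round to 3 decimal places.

Mean z̄ = (7.0 + 8.5 − 17.1 + 8.2 + 13.2 − 12.8)/6 = 1.1667
Σ_{t=1}^{5}(z_t−z̄)(z_{t+1}−z̄) = -303.0844
γ_1 = -303.0844 / 6 = -50.514

-50.514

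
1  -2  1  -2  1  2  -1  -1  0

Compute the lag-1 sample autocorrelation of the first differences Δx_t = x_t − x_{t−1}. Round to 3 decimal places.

First differences Δx: -3, 3, -3, 3, 1, -3, 0, 1
Mean of differences = -0.1250
Numerator Σ(Δx_t−Δx̄)(Δx_{t+1}−Δx̄) = -26.8906
Denominator Σ(Δx_t−Δx̄)² = 46.8750
r_1(Δx) = -26.8906 / 46.8750 = -0.574

-0.574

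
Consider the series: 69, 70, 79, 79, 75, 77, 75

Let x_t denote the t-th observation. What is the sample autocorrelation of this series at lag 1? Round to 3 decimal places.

Mean x̄ = (69 + 70 + 79 + 79 + 75 + 77 + 75)/7 = 74.8571
Numerator Σ_{t=1}^{6}(x_t−x̄)(x_{t+1}−x̄) = 26.6939
Denominator Σ(x_t−x̄)² = 96.8571
r_1 = 26.6939 / 96.8571 = 0.276

0.276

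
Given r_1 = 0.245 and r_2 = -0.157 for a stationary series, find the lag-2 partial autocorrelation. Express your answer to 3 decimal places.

φ_{22} = (r_2 − r_1²) / (1 − r_1²)
r_1² = (0.245)² = 0.060025
Numerator = -0.157 − 0.0600 = -0.2170; denominator = 1 − 0.0600 = 0.9400
φ_{22} = -0.2170 / 0.9400 = -0.231

-0.231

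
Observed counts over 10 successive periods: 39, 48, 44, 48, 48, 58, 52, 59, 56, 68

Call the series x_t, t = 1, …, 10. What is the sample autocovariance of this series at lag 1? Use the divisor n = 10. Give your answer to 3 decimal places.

Mean x̄ = (39 + 48 + 44 + 48 + 48 + 58 + 52 + 59 + 56 + 68)/10 = 52.0000
Σ_{t=1}^{9}(x_t−x̄)(x_{t+1}−x̄) = 200.0000
γ_1 = 200.0000 / 10 = 20.000

20.000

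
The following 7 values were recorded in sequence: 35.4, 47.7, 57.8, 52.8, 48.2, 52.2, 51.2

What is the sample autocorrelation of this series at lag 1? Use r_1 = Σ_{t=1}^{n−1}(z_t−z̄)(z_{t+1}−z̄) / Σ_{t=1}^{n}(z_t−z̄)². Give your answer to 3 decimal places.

0.124

Mean z̄ = (35.4 + 47.7 + 57.8 + 52.8 + 48.2 + 52.2 + 51.2)/7 = 49.3286
Σ(z_t−z̄)(z_{t+1}−z̄) = (22.6837) + (-13.7963) + (29.4080) + (-3.9178) + (-3.2406) + (5.3737) = 36.5106
Denominator Σ(z_t−z̄)² = 293.4943
r_1 = 36.5106 / 293.4943 = 0.124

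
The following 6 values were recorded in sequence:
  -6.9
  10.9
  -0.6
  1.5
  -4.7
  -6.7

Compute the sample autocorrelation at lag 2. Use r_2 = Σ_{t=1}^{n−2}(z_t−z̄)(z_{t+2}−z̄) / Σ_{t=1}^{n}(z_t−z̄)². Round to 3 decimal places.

0.052

Mean z̄ = (-6.9 + 10.9 − 0.6 + 1.5 − 4.7 − 6.7)/6 = -1.0833
Deviations from mean: -5.8167, 11.9833, 0.4833, 2.5833, -3.6167, -5.6167
Σ(z_t−z̄)(z_{t+2}−z̄) = (-2.8114) + (30.9569) + (-1.7481) + (-14.5097) = 11.8878
Denominator Σ(z_t−z̄)² = 228.9683
r_2 = 11.8878 / 228.9683 = 0.052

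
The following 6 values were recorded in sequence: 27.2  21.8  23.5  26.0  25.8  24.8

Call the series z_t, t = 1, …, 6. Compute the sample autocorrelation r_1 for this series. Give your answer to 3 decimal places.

Mean z̄ = (27.2 + 21.8 + 23.5 + 26.0 + 25.8 + 24.8)/6 = 24.8500
Deviations from mean: 2.3500, -3.0500, -1.3500, 1.1500, 0.9500, -0.0500
Σ(z_t−z̄)(z_{t+1}−z̄) = (-7.1675) + (4.1175) + (-1.5525) + (1.0925) + (-0.0475) = -3.5575
Denominator Σ(z_t−z̄)² = 18.8750
r_1 = -3.5575 / 18.8750 = -0.188

-0.188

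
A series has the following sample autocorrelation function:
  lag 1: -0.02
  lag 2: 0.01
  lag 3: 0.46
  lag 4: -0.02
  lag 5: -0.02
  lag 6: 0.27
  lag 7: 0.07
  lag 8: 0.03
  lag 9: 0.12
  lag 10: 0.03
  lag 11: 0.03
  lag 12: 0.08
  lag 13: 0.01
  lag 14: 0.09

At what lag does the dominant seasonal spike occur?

The largest autocorrelation is r_3 = 0.46, with a weaker echo at lag 6 (0.27); the remaining lags stay at or below 0.12.
The dominant spike at lag 3 indicates a seasonal period of 3.

3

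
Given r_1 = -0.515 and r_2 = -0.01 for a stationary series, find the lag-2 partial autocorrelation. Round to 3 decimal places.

-0.375

φ_{22} = (r_2 − r_1²) / (1 − r_1²)
r_1² = (-0.515)² = 0.265225
Numerator = -0.01 − 0.2652 = -0.2752; denominator = 1 − 0.2652 = 0.7348
φ_{22} = -0.2752 / 0.7348 = -0.375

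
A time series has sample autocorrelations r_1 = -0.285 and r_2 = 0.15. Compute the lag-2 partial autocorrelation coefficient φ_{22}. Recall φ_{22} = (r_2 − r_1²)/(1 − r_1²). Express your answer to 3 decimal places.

φ_{22} = (r_2 − r_1²) / (1 − r_1²)
r_1² = (-0.285)² = 0.081225
Numerator = 0.15 − 0.0812 = 0.0688; denominator = 1 − 0.0812 = 0.9188
φ_{22} = 0.0688 / 0.9188 = 0.075

0.075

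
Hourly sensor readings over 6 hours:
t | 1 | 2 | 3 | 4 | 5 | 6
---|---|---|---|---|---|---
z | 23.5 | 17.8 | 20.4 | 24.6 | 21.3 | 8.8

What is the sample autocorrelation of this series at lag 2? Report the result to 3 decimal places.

-0.352

Mean z̄ = (23.5 + 17.8 + 20.4 + 24.6 + 21.3 + 8.8)/6 = 19.4000
Deviations from mean: 4.1000, -1.6000, 1.0000, 5.2000, 1.9000, -10.6000
Σ(z_t−z̄)(z_{t+2}−z̄) = (4.1000) + (-8.3200) + (1.9000) + (-55.1200) = -57.4400
Denominator Σ(z_t−z̄)² = 163.3800
r_2 = -57.4400 / 163.3800 = -0.352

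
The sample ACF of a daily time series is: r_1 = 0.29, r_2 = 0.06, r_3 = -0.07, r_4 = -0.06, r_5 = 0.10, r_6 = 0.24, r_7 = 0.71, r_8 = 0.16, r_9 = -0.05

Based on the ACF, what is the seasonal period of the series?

7

The largest autocorrelation is r_7 = 0.71; the remaining lags stay at or below 0.29. The elevated value at lag 1 (0.29), dropping to 0.06 at lag 2, reflects decaying short-term dependence rather than seasonality.
The dominant spike at lag 7 indicates a seasonal period of 7.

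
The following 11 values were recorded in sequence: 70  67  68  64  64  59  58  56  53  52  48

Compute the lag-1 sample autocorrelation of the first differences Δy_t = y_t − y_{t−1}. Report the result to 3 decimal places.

First differences Δy: -3, 1, -4, 0, -5, -1, -2, -3, -1, -4
Mean of differences = -2.2000
Numerator Σ(Δy_t−Δȳ)(Δy_{t+1}−Δȳ) = -24.8400
Denominator Σ(Δy_t−Δȳ)² = 33.6000
r_1(Δy) = -24.8400 / 33.6000 = -0.739

-0.739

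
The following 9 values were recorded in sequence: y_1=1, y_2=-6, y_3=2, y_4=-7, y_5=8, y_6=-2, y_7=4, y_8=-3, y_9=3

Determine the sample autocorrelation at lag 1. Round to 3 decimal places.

-0.693

Mean ȳ = (1 − 6 + 2 − 7 + 8 − 2 + 4 − 3 + 3)/9 = 0.0000
Numerator Σ_{t=1}^{8}(y_t−ȳ)(y_{t+1}−ȳ) = -133.0000
Denominator Σ(y_t−ȳ)² = 192.0000
r_1 = -133.0000 / 192.0000 = -0.693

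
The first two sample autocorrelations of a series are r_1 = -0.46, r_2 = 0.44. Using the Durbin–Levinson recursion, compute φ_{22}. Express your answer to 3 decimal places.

0.290

φ_{22} = (r_2 − r_1²) / (1 − r_1²)
r_1² = (-0.46)² = 0.2116
Numerator = 0.44 − 0.2116 = 0.2284; denominator = 1 − 0.2116 = 0.7884
φ_{22} = 0.2284 / 0.7884 = 0.290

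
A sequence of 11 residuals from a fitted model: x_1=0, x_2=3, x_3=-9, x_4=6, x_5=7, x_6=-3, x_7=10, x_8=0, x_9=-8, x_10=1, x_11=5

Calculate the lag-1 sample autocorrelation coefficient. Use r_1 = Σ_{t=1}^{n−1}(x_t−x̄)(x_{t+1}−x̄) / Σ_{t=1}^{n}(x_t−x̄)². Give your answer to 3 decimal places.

-0.282

Mean x̄ = (0 + 3 − 9 + 6 + 7 − 3 + 10 + 0 − 8 + 1 + 5)/11 = 1.0909
Numerator Σ_{t=1}^{10}(x_t−x̄)(x_{t+1}−x̄) = -101.8264
Denominator Σ(x_t−x̄)² = 360.9091
r_1 = -101.8264 / 360.9091 = -0.282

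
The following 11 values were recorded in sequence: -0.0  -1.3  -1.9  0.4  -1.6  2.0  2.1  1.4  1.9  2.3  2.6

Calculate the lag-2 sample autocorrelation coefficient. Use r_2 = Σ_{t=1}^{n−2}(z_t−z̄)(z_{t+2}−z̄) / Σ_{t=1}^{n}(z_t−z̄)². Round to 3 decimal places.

Mean z̄ = (-0.0 − 1.3 − 1.9 + 0.4 − 1.6 + 2.0 + 2.1 + 1.4 + 1.9 + 2.3 + 2.6)/11 = 0.7182
Numerator Σ_{t=1}^{9}(z_t−z̄)(z_{t+2}−z̄) = 10.7902
Denominator Σ(z_t−z̄)² = 28.3764
r_2 = 10.7902 / 28.3764 = 0.380

0.380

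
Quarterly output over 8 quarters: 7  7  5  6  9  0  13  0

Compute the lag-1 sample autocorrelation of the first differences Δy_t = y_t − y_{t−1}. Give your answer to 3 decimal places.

-0.721

First differences Δy: 0, -2, 1, 3, -9, 13, -13
Mean of differences = -1.0000
Numerator Σ(Δy_t−Δȳ)(Δy_{t+1}−Δȳ) = -307.0000
Denominator Σ(Δy_t−Δȳ)² = 426.0000
r_1(Δy) = -307.0000 / 426.0000 = -0.721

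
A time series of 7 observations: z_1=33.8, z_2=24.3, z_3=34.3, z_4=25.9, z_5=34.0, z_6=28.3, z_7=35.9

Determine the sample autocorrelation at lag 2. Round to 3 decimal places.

Mean z̄ = (33.8 + 24.3 + 34.3 + 25.9 + 34.0 + 28.3 + 35.9)/7 = 30.9286
Σ(z_t−z̄)(z_{t+2}−z̄) = (9.6808) + (33.3322) + (10.3551) + (13.2180) + (15.2694) = 81.8555
Denominator Σ(z_t−z̄)² = 129.8943
r_2 = 81.8555 / 129.8943 = 0.630

0.630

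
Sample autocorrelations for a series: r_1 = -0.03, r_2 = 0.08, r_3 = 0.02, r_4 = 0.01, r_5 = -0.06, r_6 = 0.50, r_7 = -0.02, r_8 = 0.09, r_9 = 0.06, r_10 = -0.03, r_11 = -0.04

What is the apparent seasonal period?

The largest autocorrelation is r_6 = 0.50; the remaining lags stay at or below 0.09.
The dominant spike at lag 6 indicates a seasonal period of 6.

6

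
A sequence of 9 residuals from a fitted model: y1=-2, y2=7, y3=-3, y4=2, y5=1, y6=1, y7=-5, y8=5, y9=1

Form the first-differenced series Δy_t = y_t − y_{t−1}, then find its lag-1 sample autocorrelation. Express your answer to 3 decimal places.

-0.683

First differences Δy: 9, -10, 5, -1, 0, -6, 10, -4
Mean of differences = 0.3750
Numerator Σ(Δy_t−Δȳ)(Δy_{t+1}−Δȳ) = -244.3906
Denominator Σ(Δy_t−Δȳ)² = 357.8750
r_1(Δy) = -244.3906 / 357.8750 = -0.683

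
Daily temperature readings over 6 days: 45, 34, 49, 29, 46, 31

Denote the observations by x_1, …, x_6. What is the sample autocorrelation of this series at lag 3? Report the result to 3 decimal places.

-0.468

Mean x̄ = (45 + 34 + 49 + 29 + 46 + 31)/6 = 39.0000
Deviations from mean: 6.0000, -5.0000, 10.0000, -10.0000, 7.0000, -8.0000
Numerator Σ_{t=1}^{3}(x_t−x̄)(x_{t+3}−x̄) = -175.0000
Denominator Σ(x_t−x̄)² = 374.0000
r_3 = -175.0000 / 374.0000 = -0.468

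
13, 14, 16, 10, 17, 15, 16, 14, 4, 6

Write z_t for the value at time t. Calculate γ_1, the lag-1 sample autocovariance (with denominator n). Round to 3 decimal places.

Mean z̄ = (13 + 14 + 16 + 10 + 17 + 15 + 16 + 14 + 4 + 6)/10 = 12.5000
Σ_{t=1}^{9}(z_t−z̄)(z_{t+1}−z̄) = 53.7500
γ_1 = 53.7500 / 10 = 5.375

5.375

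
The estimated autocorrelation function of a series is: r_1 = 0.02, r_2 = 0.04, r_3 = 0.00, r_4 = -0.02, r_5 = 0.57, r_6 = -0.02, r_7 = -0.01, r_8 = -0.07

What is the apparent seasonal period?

The largest autocorrelation is r_5 = 0.57; the remaining lags stay at or below 0.04.
The dominant spike at lag 5 indicates a seasonal period of 5.

5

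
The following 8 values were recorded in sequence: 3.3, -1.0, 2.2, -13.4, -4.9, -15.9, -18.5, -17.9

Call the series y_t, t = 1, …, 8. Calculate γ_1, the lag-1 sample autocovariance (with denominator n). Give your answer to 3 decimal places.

30.013

Mean ȳ = (3.3 − 1.0 + 2.2 − 13.4 − 4.9 − 15.9 − 18.5 − 17.9)/8 = -8.2625
Σ_{t=1}^{7}(y_t−ȳ)(y_{t+1}−ȳ) = 240.1023
γ_1 = 240.1023 / 8 = 30.013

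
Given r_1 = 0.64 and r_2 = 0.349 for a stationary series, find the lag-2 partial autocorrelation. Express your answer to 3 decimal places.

-0.103

φ_{22} = (r_2 − r_1²) / (1 − r_1²)
r_1² = (0.64)² = 0.4096
Numerator = 0.349 − 0.4096 = -0.0606; denominator = 1 − 0.4096 = 0.5904
φ_{22} = -0.0606 / 0.5904 = -0.103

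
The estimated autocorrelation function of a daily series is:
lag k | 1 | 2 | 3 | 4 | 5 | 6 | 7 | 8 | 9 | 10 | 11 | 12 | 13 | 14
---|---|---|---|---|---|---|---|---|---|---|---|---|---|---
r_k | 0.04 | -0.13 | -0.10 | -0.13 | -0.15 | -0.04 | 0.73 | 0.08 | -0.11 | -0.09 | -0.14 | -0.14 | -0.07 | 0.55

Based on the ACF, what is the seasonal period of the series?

The largest autocorrelation is r_7 = 0.73, with a weaker echo at lag 14 (0.55); the remaining lags stay at or below 0.08.
The dominant spike at lag 7 indicates a seasonal period of 7.

7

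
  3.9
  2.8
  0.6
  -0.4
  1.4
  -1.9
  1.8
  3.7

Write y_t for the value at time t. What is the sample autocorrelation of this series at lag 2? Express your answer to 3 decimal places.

-0.200

Mean ȳ = (3.9 + 2.8 + 0.6 − 0.4 + 1.4 − 1.9 + 1.8 + 3.7)/8 = 1.4875
Σ(y_t−ȳ)(y_{t+2}−ȳ) = (-2.1411) + (-2.4773) + (0.0777) + (6.3939) + (-0.0273) + (-7.4948) = -5.6691
Denominator Σ(y_t−ȳ)² = 28.3688
r_2 = -5.6691 / 28.3688 = -0.200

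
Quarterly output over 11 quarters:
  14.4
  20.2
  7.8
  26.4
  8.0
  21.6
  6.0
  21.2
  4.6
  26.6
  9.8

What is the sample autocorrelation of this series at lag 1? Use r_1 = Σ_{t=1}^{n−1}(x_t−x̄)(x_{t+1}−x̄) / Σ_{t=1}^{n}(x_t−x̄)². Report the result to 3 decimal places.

Mean x̄ = (14.4 + 20.2 + 7.8 + 26.4 + 8.0 + 21.6 + 6.0 + 21.2 + 4.6 + 26.6 + 9.8)/11 = 15.1455
Numerator Σ_{t=1}^{10}(x_t−x̄)(x_{t+1}−x̄) = -610.3775
Denominator Σ(x_t−x̄)² = 690.7273
r_1 = -610.3775 / 690.7273 = -0.884

-0.884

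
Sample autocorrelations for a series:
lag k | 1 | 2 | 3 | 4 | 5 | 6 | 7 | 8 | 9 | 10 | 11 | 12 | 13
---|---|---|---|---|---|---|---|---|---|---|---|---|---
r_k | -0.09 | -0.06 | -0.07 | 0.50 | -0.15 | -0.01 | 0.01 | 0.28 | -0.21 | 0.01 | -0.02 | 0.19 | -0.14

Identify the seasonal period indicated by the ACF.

4

The largest autocorrelation is r_4 = 0.50, with weaker echoes at lags 8 (0.28) and 12 (0.19); the remaining lags stay at or below 0.01.
The dominant spike at lag 4 indicates a seasonal period of 4.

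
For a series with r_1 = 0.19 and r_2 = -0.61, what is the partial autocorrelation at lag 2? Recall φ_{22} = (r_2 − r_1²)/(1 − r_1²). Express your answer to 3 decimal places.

φ_{22} = (r_2 − r_1²) / (1 − r_1²)
r_1² = (0.19)² = 0.0361
Numerator = -0.61 − 0.0361 = -0.6461; denominator = 1 − 0.0361 = 0.9639
φ_{22} = -0.6461 / 0.9639 = -0.670

-0.670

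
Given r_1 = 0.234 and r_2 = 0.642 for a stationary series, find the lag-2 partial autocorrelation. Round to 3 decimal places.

φ_{22} = (r_2 − r_1²) / (1 − r_1²)
r_1² = (0.234)² = 0.054756
Numerator = 0.642 − 0.0548 = 0.5872; denominator = 1 − 0.0548 = 0.9452
φ_{22} = 0.5872 / 0.9452 = 0.621

0.621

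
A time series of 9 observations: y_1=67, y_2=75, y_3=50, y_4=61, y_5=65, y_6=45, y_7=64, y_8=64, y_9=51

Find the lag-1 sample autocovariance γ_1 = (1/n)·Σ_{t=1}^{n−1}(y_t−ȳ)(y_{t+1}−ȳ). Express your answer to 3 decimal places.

Mean ȳ = (67 + 75 + 50 + 61 + 65 + 45 + 64 + 64 + 51)/9 = 60.2222
Σ_{t=1}^{8}(y_t−ȳ)(y_{t+1}−ȳ) = -205.9383
γ_1 = -205.9383 / 9 = -22.882

-22.882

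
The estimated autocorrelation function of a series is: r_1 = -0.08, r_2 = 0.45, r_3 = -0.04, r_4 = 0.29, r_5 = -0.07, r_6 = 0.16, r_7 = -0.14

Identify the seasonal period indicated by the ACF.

The largest autocorrelation is r_2 = 0.45, with weaker echoes at lags 4 (0.29) and 6 (0.16); the remaining lags stay at or below -0.04.
The dominant spike at lag 2 indicates a seasonal period of 2.

2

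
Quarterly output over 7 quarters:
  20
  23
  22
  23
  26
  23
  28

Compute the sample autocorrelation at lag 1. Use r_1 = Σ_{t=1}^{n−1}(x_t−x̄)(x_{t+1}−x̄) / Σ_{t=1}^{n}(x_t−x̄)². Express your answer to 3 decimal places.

-0.035

Mean x̄ = (20 + 23 + 22 + 23 + 26 + 23 + 28)/7 = 23.5714
Deviations from mean: -3.5714, -0.5714, -1.5714, -0.5714, 2.4286, -0.5714, 4.4286
Σ(x_t−x̄)(x_{t+1}−x̄) = (2.0408) + (0.8980) + (0.8980) + (-1.3878) + (-1.3878) + (-2.5306) = -1.4694
Denominator Σ(x_t−x̄)² = 41.7143
r_1 = -1.4694 / 41.7143 = -0.035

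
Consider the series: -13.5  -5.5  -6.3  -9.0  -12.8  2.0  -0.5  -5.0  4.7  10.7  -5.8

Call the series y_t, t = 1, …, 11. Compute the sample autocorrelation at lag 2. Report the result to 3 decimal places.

-0.032

Mean ȳ = (-13.5 − 5.5 − 6.3 − 9.0 − 12.8 + 2.0 − 0.5 − 5.0 + 4.7 + 10.7 − 5.8)/11 = -3.7273
Numerator Σ_{t=1}^{9}(y_t−ȳ)(y_{t+2}−ȳ) = -17.5688
Denominator Σ(y_t−ȳ)² = 543.6818
r_2 = -17.5688 / 543.6818 = -0.032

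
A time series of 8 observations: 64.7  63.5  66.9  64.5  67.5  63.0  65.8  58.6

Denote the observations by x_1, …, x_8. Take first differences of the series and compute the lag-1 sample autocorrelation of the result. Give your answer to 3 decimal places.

First differences Δx: -1.2, 3.4, -2.4, 3.0, -4.5, 2.8, -7.2
Mean of differences = -0.8714
Numerator Σ(Δx_t−Δx̄)(Δx_{t+1}−Δx̄) = -64.4551
Denominator Σ(Δx_t−Δx̄)² = 102.3743
r_1(Δx) = -64.4551 / 102.3743 = -0.630

-0.630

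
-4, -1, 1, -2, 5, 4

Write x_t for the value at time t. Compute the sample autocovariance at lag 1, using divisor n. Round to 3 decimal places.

Mean x̄ = (-4 − 1 + 1 − 2 + 5 + 4)/6 = 0.5000
Deviations: -4.5000, -1.5000, 0.5000, -2.5000, 4.5000, 3.5000
Σ_{t=1}^{5}(x_t−x̄)(x_{t+1}−x̄) = 9.2500
γ_1 = 9.2500 / 6 = 1.542

1.542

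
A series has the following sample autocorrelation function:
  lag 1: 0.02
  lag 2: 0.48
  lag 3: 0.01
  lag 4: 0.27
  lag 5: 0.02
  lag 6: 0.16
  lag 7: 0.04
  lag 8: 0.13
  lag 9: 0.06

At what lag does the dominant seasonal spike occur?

The largest autocorrelation is r_2 = 0.48, with weaker echoes at lags 4 (0.27) and 6 (0.16); the remaining lags stay at or below 0.13.
The dominant spike at lag 2 indicates a seasonal period of 2.

2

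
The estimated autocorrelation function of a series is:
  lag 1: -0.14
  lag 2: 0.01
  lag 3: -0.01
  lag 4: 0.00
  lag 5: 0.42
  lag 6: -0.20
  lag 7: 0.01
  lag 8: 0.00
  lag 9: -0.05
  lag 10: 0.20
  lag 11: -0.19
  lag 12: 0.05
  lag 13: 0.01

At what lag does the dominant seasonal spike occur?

The largest autocorrelation is r_5 = 0.42, with a weaker echo at lag 10 (0.20); the remaining lags stay at or below 0.05.
The dominant spike at lag 5 indicates a seasonal period of 5.

5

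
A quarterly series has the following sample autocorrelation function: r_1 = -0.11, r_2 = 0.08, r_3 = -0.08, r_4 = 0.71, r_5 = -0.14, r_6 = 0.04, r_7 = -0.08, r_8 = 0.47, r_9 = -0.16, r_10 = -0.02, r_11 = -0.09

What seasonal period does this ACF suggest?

4

The largest autocorrelation is r_4 = 0.71, with a weaker echo at lag 8 (0.47); the remaining lags stay at or below 0.08.
The dominant spike at lag 4 indicates a seasonal period of 4.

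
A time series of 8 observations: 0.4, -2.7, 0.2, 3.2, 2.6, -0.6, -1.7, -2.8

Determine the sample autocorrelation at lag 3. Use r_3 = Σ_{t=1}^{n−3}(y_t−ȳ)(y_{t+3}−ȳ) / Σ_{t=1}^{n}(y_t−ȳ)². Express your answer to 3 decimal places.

-0.500

Mean ȳ = (0.4 − 2.7 + 0.2 + 3.2 + 2.6 − 0.6 − 1.7 − 2.8)/8 = -0.1750
Deviations from mean: 0.5750, -2.5250, 0.3750, 3.3750, 2.7750, -0.4250, -1.5250, -2.6250
Σ(y_t−ȳ)(y_{t+3}−ȳ) = (1.9406) + (-7.0069) + (-0.1594) + (-5.1469) + (-7.2844) = -17.6569
Denominator Σ(y_t−ȳ)² = 35.3350
r_3 = -17.6569 / 35.3350 = -0.500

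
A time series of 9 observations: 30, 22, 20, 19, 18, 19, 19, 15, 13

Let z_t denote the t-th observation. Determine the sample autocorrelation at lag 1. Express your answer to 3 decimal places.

Mean z̄ = (30 + 22 + 20 + 19 + 18 + 19 + 19 + 15 + 13)/9 = 19.4444
Numerator Σ_{t=1}^{8}(z_t−z̄)(z_{t+1}−z̄) = 60.2469
Denominator Σ(z_t−z̄)² = 182.2222
r_1 = 60.2469 / 182.2222 = 0.331

0.331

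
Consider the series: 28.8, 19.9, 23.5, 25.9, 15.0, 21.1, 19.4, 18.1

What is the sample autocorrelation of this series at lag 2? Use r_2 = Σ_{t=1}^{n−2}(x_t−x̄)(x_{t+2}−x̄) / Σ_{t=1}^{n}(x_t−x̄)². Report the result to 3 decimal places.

0.057

Mean x̄ = (28.8 + 19.9 + 23.5 + 25.9 + 15.0 + 21.1 + 19.4 + 18.1)/8 = 21.4625
Deviations from mean: 7.3375, -1.5625, 2.0375, 4.4375, -6.4625, -0.3625, -2.0625, -3.3625
Numerator Σ_{t=1}^{6}(x_t−x̄)(x_{t+2}−x̄) = 7.7884
Denominator Σ(x_t−x̄)² = 137.5788
r_2 = 7.7884 / 137.5788 = 0.057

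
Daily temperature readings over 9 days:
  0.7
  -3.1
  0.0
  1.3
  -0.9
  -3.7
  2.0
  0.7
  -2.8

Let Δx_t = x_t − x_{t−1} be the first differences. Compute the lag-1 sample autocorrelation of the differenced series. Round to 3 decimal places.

First differences Δx: -3.8, 3.1, 1.3, -2.2, -2.8, 5.7, -1.3, -3.5
Mean of differences = -0.4375
Numerator Σ(Δx_t−Δx̄)(Δx_{t+1}−Δx̄) = -21.7989
Denominator Σ(Δx_t−Δx̄)² = 83.3188
r_1(Δx) = -21.7989 / 83.3188 = -0.262

-0.262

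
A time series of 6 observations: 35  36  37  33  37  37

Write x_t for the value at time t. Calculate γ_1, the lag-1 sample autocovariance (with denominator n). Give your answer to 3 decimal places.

-0.866

Mean x̄ = (35 + 36 + 37 + 33 + 37 + 37)/6 = 35.8333
Deviations: -0.8333, 0.1667, 1.1667, -2.8333, 1.1667, 1.1667
Σ_{t=1}^{5}(x_t−x̄)(x_{t+1}−x̄) = -5.1944
γ_1 = -5.1944 / 6 = -0.866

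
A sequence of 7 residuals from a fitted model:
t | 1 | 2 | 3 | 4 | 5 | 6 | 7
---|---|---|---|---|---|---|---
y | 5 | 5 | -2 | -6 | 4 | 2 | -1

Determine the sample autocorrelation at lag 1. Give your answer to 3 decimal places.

Mean ȳ = (5 + 5 − 2 − 6 + 4 + 2 − 1)/7 = 1.0000
Deviations from mean: 4.0000, 4.0000, -3.0000, -7.0000, 3.0000, 1.0000, -2.0000
Σ(y_t−ȳ)(y_{t+1}−ȳ) = (16.0000) + (-12.0000) + (21.0000) + (-21.0000) + (3.0000) + (-2.0000) = 5.0000
Denominator Σ(y_t−ȳ)² = 104.0000
r_1 = 5.0000 / 104.0000 = 0.048

0.048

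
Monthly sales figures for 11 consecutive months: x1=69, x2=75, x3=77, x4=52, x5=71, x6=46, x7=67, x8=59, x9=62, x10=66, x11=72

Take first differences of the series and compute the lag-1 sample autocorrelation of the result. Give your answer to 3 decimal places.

-0.752

First differences Δx: 6, 2, -25, 19, -25, 21, -8, 3, 4, 6
Mean of differences = 0.3000
Numerator Σ(Δx_t−Δx̄)(Δx_{t+1}−Δx̄) = -1666.3900
Denominator Σ(Δx_t−Δx̄)² = 2216.1000
r_1(Δx) = -1666.3900 / 2216.1000 = -0.752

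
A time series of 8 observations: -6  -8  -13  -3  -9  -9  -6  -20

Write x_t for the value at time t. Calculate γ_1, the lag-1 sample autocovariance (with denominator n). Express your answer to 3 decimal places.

-7.070

Mean x̄ = (-6 − 8 − 13 − 3 − 9 − 9 − 6 − 20)/8 = -9.2500
Σ_{t=1}^{7}(x_t−x̄)(x_{t+1}−x̄) = -56.5625
γ_1 = -56.5625 / 8 = -7.070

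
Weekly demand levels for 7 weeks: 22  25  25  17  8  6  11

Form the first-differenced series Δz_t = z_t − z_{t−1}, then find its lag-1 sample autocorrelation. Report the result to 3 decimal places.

First differences Δz: 3, 0, -8, -9, -2, 5
Mean of differences = -1.8333
Numerator Σ(Δz_t−Δz̄)(Δz_{t+1}−Δz̄) = 41.8056
Denominator Σ(Δz_t−Δz̄)² = 162.8333
r_1(Δz) = 41.8056 / 162.8333 = 0.257

0.257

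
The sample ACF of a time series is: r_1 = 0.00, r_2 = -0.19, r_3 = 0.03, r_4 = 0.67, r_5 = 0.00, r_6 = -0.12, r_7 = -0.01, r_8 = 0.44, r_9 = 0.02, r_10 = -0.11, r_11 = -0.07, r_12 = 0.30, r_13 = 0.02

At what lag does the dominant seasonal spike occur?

The largest autocorrelation is r_4 = 0.67, with weaker echoes at lags 8 (0.44) and 12 (0.30); the remaining lags stay at or below 0.03.
The dominant spike at lag 4 indicates a seasonal period of 4.

4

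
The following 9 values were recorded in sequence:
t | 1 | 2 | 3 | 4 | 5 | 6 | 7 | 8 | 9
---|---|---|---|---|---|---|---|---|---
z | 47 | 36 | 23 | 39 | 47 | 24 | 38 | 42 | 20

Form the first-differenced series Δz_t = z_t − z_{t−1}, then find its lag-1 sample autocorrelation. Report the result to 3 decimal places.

-0.267

First differences Δz: -11, -13, 16, 8, -23, 14, 4, -22
Mean of differences = -3.3750
Numerator Σ(Δz_t−Δz̄)(Δz_{t+1}−Δz̄) = -466.1406
Denominator Σ(Δz_t−Δz̄)² = 1743.8750
r_1(Δz) = -466.1406 / 1743.8750 = -0.267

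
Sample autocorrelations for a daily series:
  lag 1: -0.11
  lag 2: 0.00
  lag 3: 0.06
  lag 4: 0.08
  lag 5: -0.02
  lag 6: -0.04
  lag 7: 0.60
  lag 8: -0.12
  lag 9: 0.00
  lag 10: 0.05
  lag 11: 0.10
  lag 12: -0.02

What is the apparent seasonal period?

The largest autocorrelation is r_7 = 0.60; the remaining lags stay at or below 0.10.
The dominant spike at lag 7 indicates a seasonal period of 7.

7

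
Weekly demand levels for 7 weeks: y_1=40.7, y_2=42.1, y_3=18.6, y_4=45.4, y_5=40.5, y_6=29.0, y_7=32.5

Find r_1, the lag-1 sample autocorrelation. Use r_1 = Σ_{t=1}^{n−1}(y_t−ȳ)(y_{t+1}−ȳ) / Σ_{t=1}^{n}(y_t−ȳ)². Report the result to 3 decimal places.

-0.392

Mean ȳ = (40.7 + 42.1 + 18.6 + 45.4 + 40.5 + 29.0 + 32.5)/7 = 35.5429
Deviations from mean: 5.1571, 6.5571, -16.9429, 9.8571, 4.9571, -6.5429, -3.0429
Numerator Σ_{t=1}^{6}(y_t−ȳ)(y_{t+1}−ȳ) = -207.9504
Denominator Σ(y_t−ȳ)² = 530.4571
r_1 = -207.9504 / 530.4571 = -0.392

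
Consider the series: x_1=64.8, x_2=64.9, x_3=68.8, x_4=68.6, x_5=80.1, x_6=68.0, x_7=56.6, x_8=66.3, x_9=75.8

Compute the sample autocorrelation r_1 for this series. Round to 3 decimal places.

0.061

Mean x̄ = (64.8 + 64.9 + 68.8 + 68.6 + 80.1 + 68.0 + 56.6 + 66.3 + 75.8)/9 = 68.2111
Numerator Σ_{t=1}^{8}(x_t−x̄)(x_{t+1}−x̄) = 21.8254
Denominator Σ(x_t−x̄)² = 360.5489
r_1 = 21.8254 / 360.5489 = 0.061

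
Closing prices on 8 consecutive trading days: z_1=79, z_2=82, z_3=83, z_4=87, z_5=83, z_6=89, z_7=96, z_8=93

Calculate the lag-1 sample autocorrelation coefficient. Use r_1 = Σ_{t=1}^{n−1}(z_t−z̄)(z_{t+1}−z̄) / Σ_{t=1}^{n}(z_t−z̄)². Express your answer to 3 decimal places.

0.511

Mean z̄ = (79 + 82 + 83 + 87 + 83 + 89 + 96 + 93)/8 = 86.5000
Deviations from mean: -7.5000, -4.5000, -3.5000, 0.5000, -3.5000, 2.5000, 9.5000, 6.5000
Σ(z_t−z̄)(z_{t+1}−z̄) = (33.7500) + (15.7500) + (-1.7500) + (-1.7500) + (-8.7500) + (23.7500) + (61.7500) = 122.7500
Denominator Σ(z_t−z̄)² = 240.0000
r_1 = 122.7500 / 240.0000 = 0.511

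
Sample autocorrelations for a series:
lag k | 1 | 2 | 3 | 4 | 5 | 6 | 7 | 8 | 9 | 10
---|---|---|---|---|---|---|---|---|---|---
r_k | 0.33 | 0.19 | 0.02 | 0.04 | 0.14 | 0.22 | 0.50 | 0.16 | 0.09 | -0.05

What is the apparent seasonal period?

7

The largest autocorrelation is r_7 = 0.50; the remaining lags stay at or below 0.33. The elevated value at lag 1 (0.33), dropping to 0.19 at lag 2, reflects decaying short-term dependence rather than seasonality.
The dominant spike at lag 7 indicates a seasonal period of 7.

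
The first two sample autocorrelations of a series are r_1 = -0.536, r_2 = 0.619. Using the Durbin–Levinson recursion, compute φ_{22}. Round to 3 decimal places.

0.465

φ_{22} = (r_2 − r_1²) / (1 − r_1²)
r_1² = (-0.536)² = 0.287296
Numerator = 0.619 − 0.2873 = 0.3317; denominator = 1 − 0.2873 = 0.7127
φ_{22} = 0.3317 / 0.7127 = 0.465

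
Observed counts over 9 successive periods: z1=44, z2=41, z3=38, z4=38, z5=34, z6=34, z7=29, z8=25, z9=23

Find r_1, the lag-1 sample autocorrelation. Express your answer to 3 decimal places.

0.632

Mean z̄ = (44 + 41 + 38 + 38 + 34 + 34 + 29 + 25 + 23)/9 = 34.0000
Numerator Σ_{t=1}^{8}(z_t−z̄)(z_{t+1}−z̄) = 258.0000
Denominator Σ(z_t−z̄)² = 408.0000
r_1 = 258.0000 / 408.0000 = 0.632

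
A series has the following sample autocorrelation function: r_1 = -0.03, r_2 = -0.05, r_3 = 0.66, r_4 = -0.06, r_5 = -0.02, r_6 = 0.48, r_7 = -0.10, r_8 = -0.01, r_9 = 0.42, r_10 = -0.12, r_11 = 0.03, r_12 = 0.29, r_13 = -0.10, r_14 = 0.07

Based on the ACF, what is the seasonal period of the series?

3

The largest autocorrelation is r_3 = 0.66, with weaker echoes at lags 6 (0.48), 9 (0.42) and 12 (0.29); the remaining lags stay at or below 0.07.
The dominant spike at lag 3 indicates a seasonal period of 3.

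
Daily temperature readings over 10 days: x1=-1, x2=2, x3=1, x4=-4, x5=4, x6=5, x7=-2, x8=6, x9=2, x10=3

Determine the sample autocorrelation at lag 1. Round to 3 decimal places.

Mean x̄ = (-1 + 2 + 1 − 4 + 4 + 5 − 2 + 6 + 2 + 3)/10 = 1.6000
Numerator Σ_{t=1}^{9}(x_t−x̄)(x_{t+1}−x̄) = -28.9600
Denominator Σ(x_t−x̄)² = 90.4000
r_1 = -28.9600 / 90.4000 = -0.320

-0.320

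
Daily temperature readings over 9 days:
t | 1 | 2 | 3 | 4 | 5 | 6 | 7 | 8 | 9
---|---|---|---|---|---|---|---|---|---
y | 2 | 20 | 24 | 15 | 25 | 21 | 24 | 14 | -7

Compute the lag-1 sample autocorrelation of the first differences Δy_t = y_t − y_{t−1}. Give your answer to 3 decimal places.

0.061

First differences Δy: 18, 4, -9, 10, -4, 3, -10, -21
Mean of differences = -1.1250
Numerator Σ(Δy_t−Δȳ)(Δy_{t+1}−Δȳ) = 65.9844
Denominator Σ(Δy_t−Δȳ)² = 1076.8750
r_1(Δy) = 65.9844 / 1076.8750 = 0.061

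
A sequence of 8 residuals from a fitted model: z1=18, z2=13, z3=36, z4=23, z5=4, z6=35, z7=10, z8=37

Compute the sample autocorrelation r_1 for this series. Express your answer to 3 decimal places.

Mean z̄ = (18 + 13 + 36 + 23 + 4 + 35 + 10 + 37)/8 = 22.0000
Σ(z_t−z̄)(z_{t+1}−z̄) = (36.0000) + (-126.0000) + (14.0000) + (-18.0000) + (-234.0000) + (-156.0000) + (-180.0000) = -664.0000
Denominator Σ(z_t−z̄)² = 1156.0000
r_1 = -664.0000 / 1156.0000 = -0.574

-0.574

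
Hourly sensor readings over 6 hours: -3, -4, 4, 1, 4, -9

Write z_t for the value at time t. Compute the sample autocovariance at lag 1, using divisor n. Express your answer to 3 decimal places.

-4.588

Mean z̄ = (-3 − 4 + 4 + 1 + 4 − 9)/6 = -1.1667
Σ_{t=1}^{5}(z_t−z̄)(z_{t+1}−z̄) = -27.5278
γ_1 = -27.5278 / 6 = -4.588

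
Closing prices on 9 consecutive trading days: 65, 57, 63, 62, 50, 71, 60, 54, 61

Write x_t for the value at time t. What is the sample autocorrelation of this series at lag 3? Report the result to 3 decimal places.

0.469

Mean x̄ = (65 + 57 + 63 + 62 + 50 + 71 + 60 + 54 + 61)/9 = 60.3333
Σ(x_t−x̄)(x_{t+3}−x̄) = (7.7778) + (34.4444) + (28.4444) + (-0.5556) + (65.4444) + (7.1111) = 142.6667
Denominator Σ(x_t−x̄)² = 304.0000
r_3 = 142.6667 / 304.0000 = 0.469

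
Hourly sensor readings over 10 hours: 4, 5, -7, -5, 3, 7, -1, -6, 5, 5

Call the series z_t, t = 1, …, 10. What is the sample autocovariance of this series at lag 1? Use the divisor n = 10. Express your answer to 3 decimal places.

Mean z̄ = (4 + 5 − 7 − 5 + 3 + 7 − 1 − 6 + 5 + 5)/10 = 1.0000
Σ_{t=1}^{9}(z_t−z̄)(z_{t+1}−z̄) = 18.0000
γ_1 = 18.0000 / 10 = 1.800

1.800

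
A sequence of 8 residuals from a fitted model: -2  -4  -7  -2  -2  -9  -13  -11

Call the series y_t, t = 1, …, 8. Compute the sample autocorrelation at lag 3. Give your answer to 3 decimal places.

Mean ȳ = (-2 − 4 − 7 − 2 − 2 − 9 − 13 − 11)/8 = -6.2500
Deviations from mean: 4.2500, 2.2500, -0.7500, 4.2500, 4.2500, -2.7500, -6.7500, -4.7500
Numerator Σ_{t=1}^{5}(y_t−ȳ)(y_{t+3}−ȳ) = -19.1875
Denominator Σ(y_t−ȳ)² = 135.5000
r_3 = -19.1875 / 135.5000 = -0.142

-0.142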